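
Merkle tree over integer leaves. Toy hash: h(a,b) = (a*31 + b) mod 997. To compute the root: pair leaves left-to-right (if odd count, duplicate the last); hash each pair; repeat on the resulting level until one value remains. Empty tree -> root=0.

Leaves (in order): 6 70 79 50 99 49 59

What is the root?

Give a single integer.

L0: [6, 70, 79, 50, 99, 49, 59]
L1: h(6,70)=(6*31+70)%997=256 h(79,50)=(79*31+50)%997=505 h(99,49)=(99*31+49)%997=127 h(59,59)=(59*31+59)%997=891 -> [256, 505, 127, 891]
L2: h(256,505)=(256*31+505)%997=465 h(127,891)=(127*31+891)%997=840 -> [465, 840]
L3: h(465,840)=(465*31+840)%997=300 -> [300]

Answer: 300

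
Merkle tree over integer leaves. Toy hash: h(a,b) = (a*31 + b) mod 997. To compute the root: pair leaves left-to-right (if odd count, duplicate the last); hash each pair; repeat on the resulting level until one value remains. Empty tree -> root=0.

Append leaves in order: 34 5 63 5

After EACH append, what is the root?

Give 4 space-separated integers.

After append 34 (leaves=[34]):
  L0: [34]
  root=34
After append 5 (leaves=[34, 5]):
  L0: [34, 5]
  L1: h(34,5)=(34*31+5)%997=62 -> [62]
  root=62
After append 63 (leaves=[34, 5, 63]):
  L0: [34, 5, 63]
  L1: h(34,5)=(34*31+5)%997=62 h(63,63)=(63*31+63)%997=22 -> [62, 22]
  L2: h(62,22)=(62*31+22)%997=947 -> [947]
  root=947
After append 5 (leaves=[34, 5, 63, 5]):
  L0: [34, 5, 63, 5]
  L1: h(34,5)=(34*31+5)%997=62 h(63,5)=(63*31+5)%997=961 -> [62, 961]
  L2: h(62,961)=(62*31+961)%997=889 -> [889]
  root=889

Answer: 34 62 947 889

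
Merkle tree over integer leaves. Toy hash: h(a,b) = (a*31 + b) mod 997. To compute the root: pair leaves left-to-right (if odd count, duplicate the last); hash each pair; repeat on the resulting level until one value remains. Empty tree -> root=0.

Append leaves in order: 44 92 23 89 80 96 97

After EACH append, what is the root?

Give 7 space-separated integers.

Answer: 44 459 10 76 528 43 571

Derivation:
After append 44 (leaves=[44]):
  L0: [44]
  root=44
After append 92 (leaves=[44, 92]):
  L0: [44, 92]
  L1: h(44,92)=(44*31+92)%997=459 -> [459]
  root=459
After append 23 (leaves=[44, 92, 23]):
  L0: [44, 92, 23]
  L1: h(44,92)=(44*31+92)%997=459 h(23,23)=(23*31+23)%997=736 -> [459, 736]
  L2: h(459,736)=(459*31+736)%997=10 -> [10]
  root=10
After append 89 (leaves=[44, 92, 23, 89]):
  L0: [44, 92, 23, 89]
  L1: h(44,92)=(44*31+92)%997=459 h(23,89)=(23*31+89)%997=802 -> [459, 802]
  L2: h(459,802)=(459*31+802)%997=76 -> [76]
  root=76
After append 80 (leaves=[44, 92, 23, 89, 80]):
  L0: [44, 92, 23, 89, 80]
  L1: h(44,92)=(44*31+92)%997=459 h(23,89)=(23*31+89)%997=802 h(80,80)=(80*31+80)%997=566 -> [459, 802, 566]
  L2: h(459,802)=(459*31+802)%997=76 h(566,566)=(566*31+566)%997=166 -> [76, 166]
  L3: h(76,166)=(76*31+166)%997=528 -> [528]
  root=528
After append 96 (leaves=[44, 92, 23, 89, 80, 96]):
  L0: [44, 92, 23, 89, 80, 96]
  L1: h(44,92)=(44*31+92)%997=459 h(23,89)=(23*31+89)%997=802 h(80,96)=(80*31+96)%997=582 -> [459, 802, 582]
  L2: h(459,802)=(459*31+802)%997=76 h(582,582)=(582*31+582)%997=678 -> [76, 678]
  L3: h(76,678)=(76*31+678)%997=43 -> [43]
  root=43
After append 97 (leaves=[44, 92, 23, 89, 80, 96, 97]):
  L0: [44, 92, 23, 89, 80, 96, 97]
  L1: h(44,92)=(44*31+92)%997=459 h(23,89)=(23*31+89)%997=802 h(80,96)=(80*31+96)%997=582 h(97,97)=(97*31+97)%997=113 -> [459, 802, 582, 113]
  L2: h(459,802)=(459*31+802)%997=76 h(582,113)=(582*31+113)%997=209 -> [76, 209]
  L3: h(76,209)=(76*31+209)%997=571 -> [571]
  root=571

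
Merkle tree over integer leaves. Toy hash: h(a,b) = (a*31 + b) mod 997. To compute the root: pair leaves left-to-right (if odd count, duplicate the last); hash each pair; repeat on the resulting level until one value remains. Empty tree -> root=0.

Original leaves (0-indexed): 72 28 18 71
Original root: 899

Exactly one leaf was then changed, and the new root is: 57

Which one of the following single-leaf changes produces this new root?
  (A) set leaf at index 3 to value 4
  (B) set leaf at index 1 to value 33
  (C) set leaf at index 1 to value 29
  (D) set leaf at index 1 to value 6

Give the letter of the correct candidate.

Original leaves: [72, 28, 18, 71]
Target new root: 57
Try each candidate change and compute the resulting root:
Candidate A: set leaf[3] = 4 -> leaves = [72, 28, 18, 4]
  L0: [72, 28, 18, 4]
  L1: h(72,28)=(72*31+28)%997=266 h(18,4)=(18*31+4)%997=562 -> [266, 562]
  L2: h(266,562)=(266*31+562)%997=832 -> [832]
  root = 832 != target 57
Candidate B: set leaf[1] = 33 -> leaves = [72, 33, 18, 71]
  L0: [72, 33, 18, 71]
  L1: h(72,33)=(72*31+33)%997=271 h(18,71)=(18*31+71)%997=629 -> [271, 629]
  L2: h(271,629)=(271*31+629)%997=57 -> [57]
  root = 57 == target 57  ** MATCH **
Candidate C: set leaf[1] = 29 -> leaves = [72, 29, 18, 71]
  L0: [72, 29, 18, 71]
  L1: h(72,29)=(72*31+29)%997=267 h(18,71)=(18*31+71)%997=629 -> [267, 629]
  L2: h(267,629)=(267*31+629)%997=930 -> [930]
  root = 930 != target 57
Candidate D: set leaf[1] = 6 -> leaves = [72, 6, 18, 71]
  L0: [72, 6, 18, 71]
  L1: h(72,6)=(72*31+6)%997=244 h(18,71)=(18*31+71)%997=629 -> [244, 629]
  L2: h(244,629)=(244*31+629)%997=217 -> [217]
  root = 217 != target 57
Candidate B produces the target root.

Answer: B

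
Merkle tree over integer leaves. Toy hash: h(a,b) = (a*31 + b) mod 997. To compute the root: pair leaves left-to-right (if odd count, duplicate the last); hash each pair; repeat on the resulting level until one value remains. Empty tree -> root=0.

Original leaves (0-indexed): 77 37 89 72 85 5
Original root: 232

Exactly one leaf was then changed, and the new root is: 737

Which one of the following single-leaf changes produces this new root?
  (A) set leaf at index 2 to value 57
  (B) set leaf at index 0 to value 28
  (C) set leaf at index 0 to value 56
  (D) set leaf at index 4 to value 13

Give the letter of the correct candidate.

Answer: C

Derivation:
Original leaves: [77, 37, 89, 72, 85, 5]
Target new root: 737
Try each candidate change and compute the resulting root:
Candidate A: set leaf[2] = 57 -> leaves = [77, 37, 57, 72, 85, 5]
  L0: [77, 37, 57, 72, 85, 5]
  L1: h(77,37)=(77*31+37)%997=430 h(57,72)=(57*31+72)%997=842 h(85,5)=(85*31+5)%997=646 -> [430, 842, 646]
  L2: h(430,842)=(430*31+842)%997=214 h(646,646)=(646*31+646)%997=732 -> [214, 732]
  L3: h(214,732)=(214*31+732)%997=387 -> [387]
  root = 387 != target 737
Candidate B: set leaf[0] = 28 -> leaves = [28, 37, 89, 72, 85, 5]
  L0: [28, 37, 89, 72, 85, 5]
  L1: h(28,37)=(28*31+37)%997=905 h(89,72)=(89*31+72)%997=837 h(85,5)=(85*31+5)%997=646 -> [905, 837, 646]
  L2: h(905,837)=(905*31+837)%997=976 h(646,646)=(646*31+646)%997=732 -> [976, 732]
  L3: h(976,732)=(976*31+732)%997=81 -> [81]
  root = 81 != target 737
Candidate C: set leaf[0] = 56 -> leaves = [56, 37, 89, 72, 85, 5]
  L0: [56, 37, 89, 72, 85, 5]
  L1: h(56,37)=(56*31+37)%997=776 h(89,72)=(89*31+72)%997=837 h(85,5)=(85*31+5)%997=646 -> [776, 837, 646]
  L2: h(776,837)=(776*31+837)%997=965 h(646,646)=(646*31+646)%997=732 -> [965, 732]
  L3: h(965,732)=(965*31+732)%997=737 -> [737]
  root = 737 == target 737  ** MATCH **
Candidate D: set leaf[4] = 13 -> leaves = [77, 37, 89, 72, 13, 5]
  L0: [77, 37, 89, 72, 13, 5]
  L1: h(77,37)=(77*31+37)%997=430 h(89,72)=(89*31+72)%997=837 h(13,5)=(13*31+5)%997=408 -> [430, 837, 408]
  L2: h(430,837)=(430*31+837)%997=209 h(408,408)=(408*31+408)%997=95 -> [209, 95]
  L3: h(209,95)=(209*31+95)%997=592 -> [592]
  root = 592 != target 737
Candidate C produces the target root.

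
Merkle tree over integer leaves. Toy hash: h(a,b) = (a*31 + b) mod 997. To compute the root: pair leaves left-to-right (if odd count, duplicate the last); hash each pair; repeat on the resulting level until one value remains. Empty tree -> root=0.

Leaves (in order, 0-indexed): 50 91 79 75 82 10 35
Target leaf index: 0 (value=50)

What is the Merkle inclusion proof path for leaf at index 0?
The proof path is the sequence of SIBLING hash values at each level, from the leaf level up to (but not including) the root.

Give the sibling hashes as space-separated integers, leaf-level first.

Answer: 91 530 472

Derivation:
L0 (leaves): [50, 91, 79, 75, 82, 10, 35], target index=0
L1: h(50,91)=(50*31+91)%997=644 [pair 0] h(79,75)=(79*31+75)%997=530 [pair 1] h(82,10)=(82*31+10)%997=558 [pair 2] h(35,35)=(35*31+35)%997=123 [pair 3] -> [644, 530, 558, 123]
  Sibling for proof at L0: 91
L2: h(644,530)=(644*31+530)%997=554 [pair 0] h(558,123)=(558*31+123)%997=472 [pair 1] -> [554, 472]
  Sibling for proof at L1: 530
L3: h(554,472)=(554*31+472)%997=697 [pair 0] -> [697]
  Sibling for proof at L2: 472
Root: 697
Proof path (sibling hashes from leaf to root): [91, 530, 472]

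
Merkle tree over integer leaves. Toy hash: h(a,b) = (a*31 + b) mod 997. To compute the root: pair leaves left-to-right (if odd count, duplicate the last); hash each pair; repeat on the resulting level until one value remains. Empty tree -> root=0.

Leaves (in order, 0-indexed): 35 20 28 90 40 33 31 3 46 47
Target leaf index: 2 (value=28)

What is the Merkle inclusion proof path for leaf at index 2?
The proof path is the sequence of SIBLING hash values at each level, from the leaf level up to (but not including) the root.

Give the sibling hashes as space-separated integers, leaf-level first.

L0 (leaves): [35, 20, 28, 90, 40, 33, 31, 3, 46, 47], target index=2
L1: h(35,20)=(35*31+20)%997=108 [pair 0] h(28,90)=(28*31+90)%997=958 [pair 1] h(40,33)=(40*31+33)%997=276 [pair 2] h(31,3)=(31*31+3)%997=964 [pair 3] h(46,47)=(46*31+47)%997=476 [pair 4] -> [108, 958, 276, 964, 476]
  Sibling for proof at L0: 90
L2: h(108,958)=(108*31+958)%997=318 [pair 0] h(276,964)=(276*31+964)%997=547 [pair 1] h(476,476)=(476*31+476)%997=277 [pair 2] -> [318, 547, 277]
  Sibling for proof at L1: 108
L3: h(318,547)=(318*31+547)%997=435 [pair 0] h(277,277)=(277*31+277)%997=888 [pair 1] -> [435, 888]
  Sibling for proof at L2: 547
L4: h(435,888)=(435*31+888)%997=415 [pair 0] -> [415]
  Sibling for proof at L3: 888
Root: 415
Proof path (sibling hashes from leaf to root): [90, 108, 547, 888]

Answer: 90 108 547 888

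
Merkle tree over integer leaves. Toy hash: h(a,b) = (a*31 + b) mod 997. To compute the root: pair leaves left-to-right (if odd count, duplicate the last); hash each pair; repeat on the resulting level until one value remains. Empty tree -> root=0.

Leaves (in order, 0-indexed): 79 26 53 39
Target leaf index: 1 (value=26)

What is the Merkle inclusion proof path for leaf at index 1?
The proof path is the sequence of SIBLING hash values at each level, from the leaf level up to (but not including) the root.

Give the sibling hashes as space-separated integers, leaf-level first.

L0 (leaves): [79, 26, 53, 39], target index=1
L1: h(79,26)=(79*31+26)%997=481 [pair 0] h(53,39)=(53*31+39)%997=685 [pair 1] -> [481, 685]
  Sibling for proof at L0: 79
L2: h(481,685)=(481*31+685)%997=641 [pair 0] -> [641]
  Sibling for proof at L1: 685
Root: 641
Proof path (sibling hashes from leaf to root): [79, 685]

Answer: 79 685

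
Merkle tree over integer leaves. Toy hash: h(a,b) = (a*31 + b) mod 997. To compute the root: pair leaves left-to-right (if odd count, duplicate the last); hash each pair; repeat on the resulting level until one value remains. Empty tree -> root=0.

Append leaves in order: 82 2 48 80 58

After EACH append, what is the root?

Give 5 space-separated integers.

Answer: 82 550 640 672 464

Derivation:
After append 82 (leaves=[82]):
  L0: [82]
  root=82
After append 2 (leaves=[82, 2]):
  L0: [82, 2]
  L1: h(82,2)=(82*31+2)%997=550 -> [550]
  root=550
After append 48 (leaves=[82, 2, 48]):
  L0: [82, 2, 48]
  L1: h(82,2)=(82*31+2)%997=550 h(48,48)=(48*31+48)%997=539 -> [550, 539]
  L2: h(550,539)=(550*31+539)%997=640 -> [640]
  root=640
After append 80 (leaves=[82, 2, 48, 80]):
  L0: [82, 2, 48, 80]
  L1: h(82,2)=(82*31+2)%997=550 h(48,80)=(48*31+80)%997=571 -> [550, 571]
  L2: h(550,571)=(550*31+571)%997=672 -> [672]
  root=672
After append 58 (leaves=[82, 2, 48, 80, 58]):
  L0: [82, 2, 48, 80, 58]
  L1: h(82,2)=(82*31+2)%997=550 h(48,80)=(48*31+80)%997=571 h(58,58)=(58*31+58)%997=859 -> [550, 571, 859]
  L2: h(550,571)=(550*31+571)%997=672 h(859,859)=(859*31+859)%997=569 -> [672, 569]
  L3: h(672,569)=(672*31+569)%997=464 -> [464]
  root=464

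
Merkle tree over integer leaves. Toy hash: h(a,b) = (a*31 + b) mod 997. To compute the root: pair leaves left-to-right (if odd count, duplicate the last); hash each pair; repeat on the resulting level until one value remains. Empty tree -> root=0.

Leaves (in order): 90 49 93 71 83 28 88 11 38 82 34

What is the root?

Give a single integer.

L0: [90, 49, 93, 71, 83, 28, 88, 11, 38, 82, 34]
L1: h(90,49)=(90*31+49)%997=845 h(93,71)=(93*31+71)%997=960 h(83,28)=(83*31+28)%997=607 h(88,11)=(88*31+11)%997=745 h(38,82)=(38*31+82)%997=263 h(34,34)=(34*31+34)%997=91 -> [845, 960, 607, 745, 263, 91]
L2: h(845,960)=(845*31+960)%997=236 h(607,745)=(607*31+745)%997=619 h(263,91)=(263*31+91)%997=268 -> [236, 619, 268]
L3: h(236,619)=(236*31+619)%997=956 h(268,268)=(268*31+268)%997=600 -> [956, 600]
L4: h(956,600)=(956*31+600)%997=326 -> [326]

Answer: 326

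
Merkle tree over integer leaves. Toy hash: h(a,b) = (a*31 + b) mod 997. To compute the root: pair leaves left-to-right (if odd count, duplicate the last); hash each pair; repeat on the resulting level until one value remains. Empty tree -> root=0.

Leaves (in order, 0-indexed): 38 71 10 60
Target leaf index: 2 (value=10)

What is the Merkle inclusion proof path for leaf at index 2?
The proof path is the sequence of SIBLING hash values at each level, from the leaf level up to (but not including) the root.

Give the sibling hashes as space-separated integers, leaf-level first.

Answer: 60 252

Derivation:
L0 (leaves): [38, 71, 10, 60], target index=2
L1: h(38,71)=(38*31+71)%997=252 [pair 0] h(10,60)=(10*31+60)%997=370 [pair 1] -> [252, 370]
  Sibling for proof at L0: 60
L2: h(252,370)=(252*31+370)%997=206 [pair 0] -> [206]
  Sibling for proof at L1: 252
Root: 206
Proof path (sibling hashes from leaf to root): [60, 252]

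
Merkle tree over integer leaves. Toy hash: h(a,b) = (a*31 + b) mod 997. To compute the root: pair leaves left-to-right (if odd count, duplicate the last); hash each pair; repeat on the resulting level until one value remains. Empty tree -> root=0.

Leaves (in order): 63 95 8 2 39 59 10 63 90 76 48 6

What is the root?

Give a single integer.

Answer: 916

Derivation:
L0: [63, 95, 8, 2, 39, 59, 10, 63, 90, 76, 48, 6]
L1: h(63,95)=(63*31+95)%997=54 h(8,2)=(8*31+2)%997=250 h(39,59)=(39*31+59)%997=271 h(10,63)=(10*31+63)%997=373 h(90,76)=(90*31+76)%997=872 h(48,6)=(48*31+6)%997=497 -> [54, 250, 271, 373, 872, 497]
L2: h(54,250)=(54*31+250)%997=927 h(271,373)=(271*31+373)%997=798 h(872,497)=(872*31+497)%997=610 -> [927, 798, 610]
L3: h(927,798)=(927*31+798)%997=622 h(610,610)=(610*31+610)%997=577 -> [622, 577]
L4: h(622,577)=(622*31+577)%997=916 -> [916]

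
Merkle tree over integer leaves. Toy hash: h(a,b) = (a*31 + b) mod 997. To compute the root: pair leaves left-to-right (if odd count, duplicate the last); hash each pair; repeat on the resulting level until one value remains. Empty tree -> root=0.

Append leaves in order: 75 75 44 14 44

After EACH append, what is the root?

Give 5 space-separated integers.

After append 75 (leaves=[75]):
  L0: [75]
  root=75
After append 75 (leaves=[75, 75]):
  L0: [75, 75]
  L1: h(75,75)=(75*31+75)%997=406 -> [406]
  root=406
After append 44 (leaves=[75, 75, 44]):
  L0: [75, 75, 44]
  L1: h(75,75)=(75*31+75)%997=406 h(44,44)=(44*31+44)%997=411 -> [406, 411]
  L2: h(406,411)=(406*31+411)%997=36 -> [36]
  root=36
After append 14 (leaves=[75, 75, 44, 14]):
  L0: [75, 75, 44, 14]
  L1: h(75,75)=(75*31+75)%997=406 h(44,14)=(44*31+14)%997=381 -> [406, 381]
  L2: h(406,381)=(406*31+381)%997=6 -> [6]
  root=6
After append 44 (leaves=[75, 75, 44, 14, 44]):
  L0: [75, 75, 44, 14, 44]
  L1: h(75,75)=(75*31+75)%997=406 h(44,14)=(44*31+14)%997=381 h(44,44)=(44*31+44)%997=411 -> [406, 381, 411]
  L2: h(406,381)=(406*31+381)%997=6 h(411,411)=(411*31+411)%997=191 -> [6, 191]
  L3: h(6,191)=(6*31+191)%997=377 -> [377]
  root=377

Answer: 75 406 36 6 377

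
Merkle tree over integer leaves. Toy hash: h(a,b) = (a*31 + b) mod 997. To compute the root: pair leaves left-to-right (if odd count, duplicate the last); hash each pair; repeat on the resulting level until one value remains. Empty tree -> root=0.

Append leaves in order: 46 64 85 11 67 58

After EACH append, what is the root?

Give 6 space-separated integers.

Answer: 46 493 57 980 285 994

Derivation:
After append 46 (leaves=[46]):
  L0: [46]
  root=46
After append 64 (leaves=[46, 64]):
  L0: [46, 64]
  L1: h(46,64)=(46*31+64)%997=493 -> [493]
  root=493
After append 85 (leaves=[46, 64, 85]):
  L0: [46, 64, 85]
  L1: h(46,64)=(46*31+64)%997=493 h(85,85)=(85*31+85)%997=726 -> [493, 726]
  L2: h(493,726)=(493*31+726)%997=57 -> [57]
  root=57
After append 11 (leaves=[46, 64, 85, 11]):
  L0: [46, 64, 85, 11]
  L1: h(46,64)=(46*31+64)%997=493 h(85,11)=(85*31+11)%997=652 -> [493, 652]
  L2: h(493,652)=(493*31+652)%997=980 -> [980]
  root=980
After append 67 (leaves=[46, 64, 85, 11, 67]):
  L0: [46, 64, 85, 11, 67]
  L1: h(46,64)=(46*31+64)%997=493 h(85,11)=(85*31+11)%997=652 h(67,67)=(67*31+67)%997=150 -> [493, 652, 150]
  L2: h(493,652)=(493*31+652)%997=980 h(150,150)=(150*31+150)%997=812 -> [980, 812]
  L3: h(980,812)=(980*31+812)%997=285 -> [285]
  root=285
After append 58 (leaves=[46, 64, 85, 11, 67, 58]):
  L0: [46, 64, 85, 11, 67, 58]
  L1: h(46,64)=(46*31+64)%997=493 h(85,11)=(85*31+11)%997=652 h(67,58)=(67*31+58)%997=141 -> [493, 652, 141]
  L2: h(493,652)=(493*31+652)%997=980 h(141,141)=(141*31+141)%997=524 -> [980, 524]
  L3: h(980,524)=(980*31+524)%997=994 -> [994]
  root=994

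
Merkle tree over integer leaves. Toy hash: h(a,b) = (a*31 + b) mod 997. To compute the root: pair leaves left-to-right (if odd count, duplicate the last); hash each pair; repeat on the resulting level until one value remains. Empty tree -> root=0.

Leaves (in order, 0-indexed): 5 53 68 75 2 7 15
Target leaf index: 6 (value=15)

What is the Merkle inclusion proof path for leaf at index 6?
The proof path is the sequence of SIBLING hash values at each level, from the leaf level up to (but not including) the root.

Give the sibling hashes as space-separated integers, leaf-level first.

L0 (leaves): [5, 53, 68, 75, 2, 7, 15], target index=6
L1: h(5,53)=(5*31+53)%997=208 [pair 0] h(68,75)=(68*31+75)%997=189 [pair 1] h(2,7)=(2*31+7)%997=69 [pair 2] h(15,15)=(15*31+15)%997=480 [pair 3] -> [208, 189, 69, 480]
  Sibling for proof at L0: 15
L2: h(208,189)=(208*31+189)%997=655 [pair 0] h(69,480)=(69*31+480)%997=625 [pair 1] -> [655, 625]
  Sibling for proof at L1: 69
L3: h(655,625)=(655*31+625)%997=990 [pair 0] -> [990]
  Sibling for proof at L2: 655
Root: 990
Proof path (sibling hashes from leaf to root): [15, 69, 655]

Answer: 15 69 655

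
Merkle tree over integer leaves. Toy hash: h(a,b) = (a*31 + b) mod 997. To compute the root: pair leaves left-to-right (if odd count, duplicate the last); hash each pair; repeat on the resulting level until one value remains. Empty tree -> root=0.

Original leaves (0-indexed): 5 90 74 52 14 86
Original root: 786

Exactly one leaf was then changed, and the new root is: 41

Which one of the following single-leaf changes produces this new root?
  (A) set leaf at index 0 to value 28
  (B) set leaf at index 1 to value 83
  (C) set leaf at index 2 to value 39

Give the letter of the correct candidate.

Answer: B

Derivation:
Original leaves: [5, 90, 74, 52, 14, 86]
Target new root: 41
Try each candidate change and compute the resulting root:
Candidate A: set leaf[0] = 28 -> leaves = [28, 90, 74, 52, 14, 86]
  L0: [28, 90, 74, 52, 14, 86]
  L1: h(28,90)=(28*31+90)%997=958 h(74,52)=(74*31+52)%997=352 h(14,86)=(14*31+86)%997=520 -> [958, 352, 520]
  L2: h(958,352)=(958*31+352)%997=140 h(520,520)=(520*31+520)%997=688 -> [140, 688]
  L3: h(140,688)=(140*31+688)%997=43 -> [43]
  root = 43 != target 41
Candidate B: set leaf[1] = 83 -> leaves = [5, 83, 74, 52, 14, 86]
  L0: [5, 83, 74, 52, 14, 86]
  L1: h(5,83)=(5*31+83)%997=238 h(74,52)=(74*31+52)%997=352 h(14,86)=(14*31+86)%997=520 -> [238, 352, 520]
  L2: h(238,352)=(238*31+352)%997=751 h(520,520)=(520*31+520)%997=688 -> [751, 688]
  L3: h(751,688)=(751*31+688)%997=41 -> [41]
  root = 41 == target 41  ** MATCH **
Candidate C: set leaf[2] = 39 -> leaves = [5, 90, 39, 52, 14, 86]
  L0: [5, 90, 39, 52, 14, 86]
  L1: h(5,90)=(5*31+90)%997=245 h(39,52)=(39*31+52)%997=264 h(14,86)=(14*31+86)%997=520 -> [245, 264, 520]
  L2: h(245,264)=(245*31+264)%997=880 h(520,520)=(520*31+520)%997=688 -> [880, 688]
  L3: h(880,688)=(880*31+688)%997=52 -> [52]
  root = 52 != target 41
Candidate B produces the target root.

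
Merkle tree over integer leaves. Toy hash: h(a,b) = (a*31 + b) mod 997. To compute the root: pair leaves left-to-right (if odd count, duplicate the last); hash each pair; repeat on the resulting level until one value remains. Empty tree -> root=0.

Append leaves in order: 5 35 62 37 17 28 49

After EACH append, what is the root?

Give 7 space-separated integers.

Answer: 5 190 895 870 510 862 878

Derivation:
After append 5 (leaves=[5]):
  L0: [5]
  root=5
After append 35 (leaves=[5, 35]):
  L0: [5, 35]
  L1: h(5,35)=(5*31+35)%997=190 -> [190]
  root=190
After append 62 (leaves=[5, 35, 62]):
  L0: [5, 35, 62]
  L1: h(5,35)=(5*31+35)%997=190 h(62,62)=(62*31+62)%997=987 -> [190, 987]
  L2: h(190,987)=(190*31+987)%997=895 -> [895]
  root=895
After append 37 (leaves=[5, 35, 62, 37]):
  L0: [5, 35, 62, 37]
  L1: h(5,35)=(5*31+35)%997=190 h(62,37)=(62*31+37)%997=962 -> [190, 962]
  L2: h(190,962)=(190*31+962)%997=870 -> [870]
  root=870
After append 17 (leaves=[5, 35, 62, 37, 17]):
  L0: [5, 35, 62, 37, 17]
  L1: h(5,35)=(5*31+35)%997=190 h(62,37)=(62*31+37)%997=962 h(17,17)=(17*31+17)%997=544 -> [190, 962, 544]
  L2: h(190,962)=(190*31+962)%997=870 h(544,544)=(544*31+544)%997=459 -> [870, 459]
  L3: h(870,459)=(870*31+459)%997=510 -> [510]
  root=510
After append 28 (leaves=[5, 35, 62, 37, 17, 28]):
  L0: [5, 35, 62, 37, 17, 28]
  L1: h(5,35)=(5*31+35)%997=190 h(62,37)=(62*31+37)%997=962 h(17,28)=(17*31+28)%997=555 -> [190, 962, 555]
  L2: h(190,962)=(190*31+962)%997=870 h(555,555)=(555*31+555)%997=811 -> [870, 811]
  L3: h(870,811)=(870*31+811)%997=862 -> [862]
  root=862
After append 49 (leaves=[5, 35, 62, 37, 17, 28, 49]):
  L0: [5, 35, 62, 37, 17, 28, 49]
  L1: h(5,35)=(5*31+35)%997=190 h(62,37)=(62*31+37)%997=962 h(17,28)=(17*31+28)%997=555 h(49,49)=(49*31+49)%997=571 -> [190, 962, 555, 571]
  L2: h(190,962)=(190*31+962)%997=870 h(555,571)=(555*31+571)%997=827 -> [870, 827]
  L3: h(870,827)=(870*31+827)%997=878 -> [878]
  root=878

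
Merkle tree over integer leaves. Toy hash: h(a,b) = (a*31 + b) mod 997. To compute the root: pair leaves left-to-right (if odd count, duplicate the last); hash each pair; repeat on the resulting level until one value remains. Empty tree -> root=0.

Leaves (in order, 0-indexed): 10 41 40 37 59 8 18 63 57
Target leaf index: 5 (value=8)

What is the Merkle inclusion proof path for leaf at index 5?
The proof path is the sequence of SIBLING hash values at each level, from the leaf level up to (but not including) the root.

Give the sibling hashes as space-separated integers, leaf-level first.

Answer: 59 621 194 395

Derivation:
L0 (leaves): [10, 41, 40, 37, 59, 8, 18, 63, 57], target index=5
L1: h(10,41)=(10*31+41)%997=351 [pair 0] h(40,37)=(40*31+37)%997=280 [pair 1] h(59,8)=(59*31+8)%997=840 [pair 2] h(18,63)=(18*31+63)%997=621 [pair 3] h(57,57)=(57*31+57)%997=827 [pair 4] -> [351, 280, 840, 621, 827]
  Sibling for proof at L0: 59
L2: h(351,280)=(351*31+280)%997=194 [pair 0] h(840,621)=(840*31+621)%997=739 [pair 1] h(827,827)=(827*31+827)%997=542 [pair 2] -> [194, 739, 542]
  Sibling for proof at L1: 621
L3: h(194,739)=(194*31+739)%997=771 [pair 0] h(542,542)=(542*31+542)%997=395 [pair 1] -> [771, 395]
  Sibling for proof at L2: 194
L4: h(771,395)=(771*31+395)%997=368 [pair 0] -> [368]
  Sibling for proof at L3: 395
Root: 368
Proof path (sibling hashes from leaf to root): [59, 621, 194, 395]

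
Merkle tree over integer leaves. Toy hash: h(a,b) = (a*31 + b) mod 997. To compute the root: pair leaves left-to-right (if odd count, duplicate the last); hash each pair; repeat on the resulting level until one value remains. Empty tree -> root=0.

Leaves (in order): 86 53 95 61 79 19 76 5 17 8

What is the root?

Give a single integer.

L0: [86, 53, 95, 61, 79, 19, 76, 5, 17, 8]
L1: h(86,53)=(86*31+53)%997=725 h(95,61)=(95*31+61)%997=15 h(79,19)=(79*31+19)%997=474 h(76,5)=(76*31+5)%997=367 h(17,8)=(17*31+8)%997=535 -> [725, 15, 474, 367, 535]
L2: h(725,15)=(725*31+15)%997=556 h(474,367)=(474*31+367)%997=106 h(535,535)=(535*31+535)%997=171 -> [556, 106, 171]
L3: h(556,106)=(556*31+106)%997=393 h(171,171)=(171*31+171)%997=487 -> [393, 487]
L4: h(393,487)=(393*31+487)%997=706 -> [706]

Answer: 706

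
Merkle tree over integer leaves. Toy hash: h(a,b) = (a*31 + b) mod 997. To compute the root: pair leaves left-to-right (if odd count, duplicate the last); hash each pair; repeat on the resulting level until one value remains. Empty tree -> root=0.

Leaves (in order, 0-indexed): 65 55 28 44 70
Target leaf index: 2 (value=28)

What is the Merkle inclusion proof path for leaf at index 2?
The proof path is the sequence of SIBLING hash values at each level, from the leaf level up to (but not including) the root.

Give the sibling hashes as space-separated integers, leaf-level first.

L0 (leaves): [65, 55, 28, 44, 70], target index=2
L1: h(65,55)=(65*31+55)%997=76 [pair 0] h(28,44)=(28*31+44)%997=912 [pair 1] h(70,70)=(70*31+70)%997=246 [pair 2] -> [76, 912, 246]
  Sibling for proof at L0: 44
L2: h(76,912)=(76*31+912)%997=277 [pair 0] h(246,246)=(246*31+246)%997=893 [pair 1] -> [277, 893]
  Sibling for proof at L1: 76
L3: h(277,893)=(277*31+893)%997=507 [pair 0] -> [507]
  Sibling for proof at L2: 893
Root: 507
Proof path (sibling hashes from leaf to root): [44, 76, 893]

Answer: 44 76 893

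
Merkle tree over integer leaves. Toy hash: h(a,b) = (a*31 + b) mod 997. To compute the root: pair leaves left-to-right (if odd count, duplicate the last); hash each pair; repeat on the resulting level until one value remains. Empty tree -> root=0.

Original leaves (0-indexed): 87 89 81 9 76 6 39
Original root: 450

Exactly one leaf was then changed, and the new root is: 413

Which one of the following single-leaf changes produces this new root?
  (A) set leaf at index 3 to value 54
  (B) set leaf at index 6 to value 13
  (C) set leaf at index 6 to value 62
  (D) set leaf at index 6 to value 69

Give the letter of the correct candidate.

Original leaves: [87, 89, 81, 9, 76, 6, 39]
Target new root: 413
Try each candidate change and compute the resulting root:
Candidate A: set leaf[3] = 54 -> leaves = [87, 89, 81, 54, 76, 6, 39]
  L0: [87, 89, 81, 54, 76, 6, 39]
  L1: h(87,89)=(87*31+89)%997=792 h(81,54)=(81*31+54)%997=571 h(76,6)=(76*31+6)%997=368 h(39,39)=(39*31+39)%997=251 -> [792, 571, 368, 251]
  L2: h(792,571)=(792*31+571)%997=198 h(368,251)=(368*31+251)%997=692 -> [198, 692]
  L3: h(198,692)=(198*31+692)%997=848 -> [848]
  root = 848 != target 413
Candidate B: set leaf[6] = 13 -> leaves = [87, 89, 81, 9, 76, 6, 13]
  L0: [87, 89, 81, 9, 76, 6, 13]
  L1: h(87,89)=(87*31+89)%997=792 h(81,9)=(81*31+9)%997=526 h(76,6)=(76*31+6)%997=368 h(13,13)=(13*31+13)%997=416 -> [792, 526, 368, 416]
  L2: h(792,526)=(792*31+526)%997=153 h(368,416)=(368*31+416)%997=857 -> [153, 857]
  L3: h(153,857)=(153*31+857)%997=615 -> [615]
  root = 615 != target 413
Candidate C: set leaf[6] = 62 -> leaves = [87, 89, 81, 9, 76, 6, 62]
  L0: [87, 89, 81, 9, 76, 6, 62]
  L1: h(87,89)=(87*31+89)%997=792 h(81,9)=(81*31+9)%997=526 h(76,6)=(76*31+6)%997=368 h(62,62)=(62*31+62)%997=987 -> [792, 526, 368, 987]
  L2: h(792,526)=(792*31+526)%997=153 h(368,987)=(368*31+987)%997=431 -> [153, 431]
  L3: h(153,431)=(153*31+431)%997=189 -> [189]
  root = 189 != target 413
Candidate D: set leaf[6] = 69 -> leaves = [87, 89, 81, 9, 76, 6, 69]
  L0: [87, 89, 81, 9, 76, 6, 69]
  L1: h(87,89)=(87*31+89)%997=792 h(81,9)=(81*31+9)%997=526 h(76,6)=(76*31+6)%997=368 h(69,69)=(69*31+69)%997=214 -> [792, 526, 368, 214]
  L2: h(792,526)=(792*31+526)%997=153 h(368,214)=(368*31+214)%997=655 -> [153, 655]
  L3: h(153,655)=(153*31+655)%997=413 -> [413]
  root = 413 == target 413  ** MATCH **
Candidate D produces the target root.

Answer: D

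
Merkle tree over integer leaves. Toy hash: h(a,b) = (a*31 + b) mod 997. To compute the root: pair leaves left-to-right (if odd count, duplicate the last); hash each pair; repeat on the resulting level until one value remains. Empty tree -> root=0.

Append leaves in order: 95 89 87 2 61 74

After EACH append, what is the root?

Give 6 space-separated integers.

Answer: 95 43 129 44 20 436

Derivation:
After append 95 (leaves=[95]):
  L0: [95]
  root=95
After append 89 (leaves=[95, 89]):
  L0: [95, 89]
  L1: h(95,89)=(95*31+89)%997=43 -> [43]
  root=43
After append 87 (leaves=[95, 89, 87]):
  L0: [95, 89, 87]
  L1: h(95,89)=(95*31+89)%997=43 h(87,87)=(87*31+87)%997=790 -> [43, 790]
  L2: h(43,790)=(43*31+790)%997=129 -> [129]
  root=129
After append 2 (leaves=[95, 89, 87, 2]):
  L0: [95, 89, 87, 2]
  L1: h(95,89)=(95*31+89)%997=43 h(87,2)=(87*31+2)%997=705 -> [43, 705]
  L2: h(43,705)=(43*31+705)%997=44 -> [44]
  root=44
After append 61 (leaves=[95, 89, 87, 2, 61]):
  L0: [95, 89, 87, 2, 61]
  L1: h(95,89)=(95*31+89)%997=43 h(87,2)=(87*31+2)%997=705 h(61,61)=(61*31+61)%997=955 -> [43, 705, 955]
  L2: h(43,705)=(43*31+705)%997=44 h(955,955)=(955*31+955)%997=650 -> [44, 650]
  L3: h(44,650)=(44*31+650)%997=20 -> [20]
  root=20
After append 74 (leaves=[95, 89, 87, 2, 61, 74]):
  L0: [95, 89, 87, 2, 61, 74]
  L1: h(95,89)=(95*31+89)%997=43 h(87,2)=(87*31+2)%997=705 h(61,74)=(61*31+74)%997=968 -> [43, 705, 968]
  L2: h(43,705)=(43*31+705)%997=44 h(968,968)=(968*31+968)%997=69 -> [44, 69]
  L3: h(44,69)=(44*31+69)%997=436 -> [436]
  root=436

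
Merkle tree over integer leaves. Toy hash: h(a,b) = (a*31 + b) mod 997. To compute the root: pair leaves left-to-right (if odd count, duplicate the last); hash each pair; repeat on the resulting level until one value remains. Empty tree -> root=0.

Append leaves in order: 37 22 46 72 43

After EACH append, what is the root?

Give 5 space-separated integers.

Answer: 37 172 822 848 530

Derivation:
After append 37 (leaves=[37]):
  L0: [37]
  root=37
After append 22 (leaves=[37, 22]):
  L0: [37, 22]
  L1: h(37,22)=(37*31+22)%997=172 -> [172]
  root=172
After append 46 (leaves=[37, 22, 46]):
  L0: [37, 22, 46]
  L1: h(37,22)=(37*31+22)%997=172 h(46,46)=(46*31+46)%997=475 -> [172, 475]
  L2: h(172,475)=(172*31+475)%997=822 -> [822]
  root=822
After append 72 (leaves=[37, 22, 46, 72]):
  L0: [37, 22, 46, 72]
  L1: h(37,22)=(37*31+22)%997=172 h(46,72)=(46*31+72)%997=501 -> [172, 501]
  L2: h(172,501)=(172*31+501)%997=848 -> [848]
  root=848
After append 43 (leaves=[37, 22, 46, 72, 43]):
  L0: [37, 22, 46, 72, 43]
  L1: h(37,22)=(37*31+22)%997=172 h(46,72)=(46*31+72)%997=501 h(43,43)=(43*31+43)%997=379 -> [172, 501, 379]
  L2: h(172,501)=(172*31+501)%997=848 h(379,379)=(379*31+379)%997=164 -> [848, 164]
  L3: h(848,164)=(848*31+164)%997=530 -> [530]
  root=530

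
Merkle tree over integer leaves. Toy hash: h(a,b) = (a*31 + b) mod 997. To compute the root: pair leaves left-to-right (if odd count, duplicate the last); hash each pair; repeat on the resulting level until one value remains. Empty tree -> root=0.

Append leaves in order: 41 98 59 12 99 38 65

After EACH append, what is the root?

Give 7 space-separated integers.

After append 41 (leaves=[41]):
  L0: [41]
  root=41
After append 98 (leaves=[41, 98]):
  L0: [41, 98]
  L1: h(41,98)=(41*31+98)%997=372 -> [372]
  root=372
After append 59 (leaves=[41, 98, 59]):
  L0: [41, 98, 59]
  L1: h(41,98)=(41*31+98)%997=372 h(59,59)=(59*31+59)%997=891 -> [372, 891]
  L2: h(372,891)=(372*31+891)%997=459 -> [459]
  root=459
After append 12 (leaves=[41, 98, 59, 12]):
  L0: [41, 98, 59, 12]
  L1: h(41,98)=(41*31+98)%997=372 h(59,12)=(59*31+12)%997=844 -> [372, 844]
  L2: h(372,844)=(372*31+844)%997=412 -> [412]
  root=412
After append 99 (leaves=[41, 98, 59, 12, 99]):
  L0: [41, 98, 59, 12, 99]
  L1: h(41,98)=(41*31+98)%997=372 h(59,12)=(59*31+12)%997=844 h(99,99)=(99*31+99)%997=177 -> [372, 844, 177]
  L2: h(372,844)=(372*31+844)%997=412 h(177,177)=(177*31+177)%997=679 -> [412, 679]
  L3: h(412,679)=(412*31+679)%997=490 -> [490]
  root=490
After append 38 (leaves=[41, 98, 59, 12, 99, 38]):
  L0: [41, 98, 59, 12, 99, 38]
  L1: h(41,98)=(41*31+98)%997=372 h(59,12)=(59*31+12)%997=844 h(99,38)=(99*31+38)%997=116 -> [372, 844, 116]
  L2: h(372,844)=(372*31+844)%997=412 h(116,116)=(116*31+116)%997=721 -> [412, 721]
  L3: h(412,721)=(412*31+721)%997=532 -> [532]
  root=532
After append 65 (leaves=[41, 98, 59, 12, 99, 38, 65]):
  L0: [41, 98, 59, 12, 99, 38, 65]
  L1: h(41,98)=(41*31+98)%997=372 h(59,12)=(59*31+12)%997=844 h(99,38)=(99*31+38)%997=116 h(65,65)=(65*31+65)%997=86 -> [372, 844, 116, 86]
  L2: h(372,844)=(372*31+844)%997=412 h(116,86)=(116*31+86)%997=691 -> [412, 691]
  L3: h(412,691)=(412*31+691)%997=502 -> [502]
  root=502

Answer: 41 372 459 412 490 532 502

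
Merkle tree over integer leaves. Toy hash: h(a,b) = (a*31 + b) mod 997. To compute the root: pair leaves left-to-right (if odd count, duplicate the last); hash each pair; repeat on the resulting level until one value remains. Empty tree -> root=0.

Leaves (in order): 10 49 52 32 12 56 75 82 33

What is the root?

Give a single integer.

L0: [10, 49, 52, 32, 12, 56, 75, 82, 33]
L1: h(10,49)=(10*31+49)%997=359 h(52,32)=(52*31+32)%997=647 h(12,56)=(12*31+56)%997=428 h(75,82)=(75*31+82)%997=413 h(33,33)=(33*31+33)%997=59 -> [359, 647, 428, 413, 59]
L2: h(359,647)=(359*31+647)%997=809 h(428,413)=(428*31+413)%997=720 h(59,59)=(59*31+59)%997=891 -> [809, 720, 891]
L3: h(809,720)=(809*31+720)%997=874 h(891,891)=(891*31+891)%997=596 -> [874, 596]
L4: h(874,596)=(874*31+596)%997=771 -> [771]

Answer: 771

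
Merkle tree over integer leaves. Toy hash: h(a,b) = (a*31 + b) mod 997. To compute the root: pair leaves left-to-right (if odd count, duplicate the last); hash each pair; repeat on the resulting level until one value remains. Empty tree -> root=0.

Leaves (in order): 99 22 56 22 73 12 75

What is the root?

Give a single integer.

Answer: 195

Derivation:
L0: [99, 22, 56, 22, 73, 12, 75]
L1: h(99,22)=(99*31+22)%997=100 h(56,22)=(56*31+22)%997=761 h(73,12)=(73*31+12)%997=281 h(75,75)=(75*31+75)%997=406 -> [100, 761, 281, 406]
L2: h(100,761)=(100*31+761)%997=870 h(281,406)=(281*31+406)%997=144 -> [870, 144]
L3: h(870,144)=(870*31+144)%997=195 -> [195]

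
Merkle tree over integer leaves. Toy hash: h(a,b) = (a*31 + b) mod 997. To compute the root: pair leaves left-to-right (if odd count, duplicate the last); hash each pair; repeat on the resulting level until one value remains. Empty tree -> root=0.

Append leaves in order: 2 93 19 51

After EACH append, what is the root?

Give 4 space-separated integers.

Answer: 2 155 428 460

Derivation:
After append 2 (leaves=[2]):
  L0: [2]
  root=2
After append 93 (leaves=[2, 93]):
  L0: [2, 93]
  L1: h(2,93)=(2*31+93)%997=155 -> [155]
  root=155
After append 19 (leaves=[2, 93, 19]):
  L0: [2, 93, 19]
  L1: h(2,93)=(2*31+93)%997=155 h(19,19)=(19*31+19)%997=608 -> [155, 608]
  L2: h(155,608)=(155*31+608)%997=428 -> [428]
  root=428
After append 51 (leaves=[2, 93, 19, 51]):
  L0: [2, 93, 19, 51]
  L1: h(2,93)=(2*31+93)%997=155 h(19,51)=(19*31+51)%997=640 -> [155, 640]
  L2: h(155,640)=(155*31+640)%997=460 -> [460]
  root=460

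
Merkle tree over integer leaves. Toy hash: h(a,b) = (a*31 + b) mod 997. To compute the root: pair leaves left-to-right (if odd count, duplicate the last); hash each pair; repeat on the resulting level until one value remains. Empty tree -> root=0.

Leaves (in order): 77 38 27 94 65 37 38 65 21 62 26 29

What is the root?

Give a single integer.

Answer: 717

Derivation:
L0: [77, 38, 27, 94, 65, 37, 38, 65, 21, 62, 26, 29]
L1: h(77,38)=(77*31+38)%997=431 h(27,94)=(27*31+94)%997=931 h(65,37)=(65*31+37)%997=58 h(38,65)=(38*31+65)%997=246 h(21,62)=(21*31+62)%997=713 h(26,29)=(26*31+29)%997=835 -> [431, 931, 58, 246, 713, 835]
L2: h(431,931)=(431*31+931)%997=334 h(58,246)=(58*31+246)%997=50 h(713,835)=(713*31+835)%997=7 -> [334, 50, 7]
L3: h(334,50)=(334*31+50)%997=434 h(7,7)=(7*31+7)%997=224 -> [434, 224]
L4: h(434,224)=(434*31+224)%997=717 -> [717]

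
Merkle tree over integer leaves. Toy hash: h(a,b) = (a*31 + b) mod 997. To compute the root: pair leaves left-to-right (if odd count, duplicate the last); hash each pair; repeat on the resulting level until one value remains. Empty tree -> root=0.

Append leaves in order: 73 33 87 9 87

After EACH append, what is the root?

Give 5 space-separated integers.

After append 73 (leaves=[73]):
  L0: [73]
  root=73
After append 33 (leaves=[73, 33]):
  L0: [73, 33]
  L1: h(73,33)=(73*31+33)%997=302 -> [302]
  root=302
After append 87 (leaves=[73, 33, 87]):
  L0: [73, 33, 87]
  L1: h(73,33)=(73*31+33)%997=302 h(87,87)=(87*31+87)%997=790 -> [302, 790]
  L2: h(302,790)=(302*31+790)%997=182 -> [182]
  root=182
After append 9 (leaves=[73, 33, 87, 9]):
  L0: [73, 33, 87, 9]
  L1: h(73,33)=(73*31+33)%997=302 h(87,9)=(87*31+9)%997=712 -> [302, 712]
  L2: h(302,712)=(302*31+712)%997=104 -> [104]
  root=104
After append 87 (leaves=[73, 33, 87, 9, 87]):
  L0: [73, 33, 87, 9, 87]
  L1: h(73,33)=(73*31+33)%997=302 h(87,9)=(87*31+9)%997=712 h(87,87)=(87*31+87)%997=790 -> [302, 712, 790]
  L2: h(302,712)=(302*31+712)%997=104 h(790,790)=(790*31+790)%997=355 -> [104, 355]
  L3: h(104,355)=(104*31+355)%997=588 -> [588]
  root=588

Answer: 73 302 182 104 588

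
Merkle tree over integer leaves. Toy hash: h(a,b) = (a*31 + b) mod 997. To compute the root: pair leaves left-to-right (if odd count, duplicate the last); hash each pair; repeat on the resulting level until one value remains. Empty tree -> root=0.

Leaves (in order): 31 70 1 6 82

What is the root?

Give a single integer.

Answer: 143

Derivation:
L0: [31, 70, 1, 6, 82]
L1: h(31,70)=(31*31+70)%997=34 h(1,6)=(1*31+6)%997=37 h(82,82)=(82*31+82)%997=630 -> [34, 37, 630]
L2: h(34,37)=(34*31+37)%997=94 h(630,630)=(630*31+630)%997=220 -> [94, 220]
L3: h(94,220)=(94*31+220)%997=143 -> [143]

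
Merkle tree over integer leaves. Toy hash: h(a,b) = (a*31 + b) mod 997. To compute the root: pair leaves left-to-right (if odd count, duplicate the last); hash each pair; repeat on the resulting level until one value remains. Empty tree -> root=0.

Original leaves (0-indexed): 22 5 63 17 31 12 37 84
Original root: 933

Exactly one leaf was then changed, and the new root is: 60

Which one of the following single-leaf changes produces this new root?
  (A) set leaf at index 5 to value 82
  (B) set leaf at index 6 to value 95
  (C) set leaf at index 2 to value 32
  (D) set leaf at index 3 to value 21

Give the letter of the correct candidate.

Original leaves: [22, 5, 63, 17, 31, 12, 37, 84]
Target new root: 60
Try each candidate change and compute the resulting root:
Candidate A: set leaf[5] = 82 -> leaves = [22, 5, 63, 17, 31, 82, 37, 84]
  L0: [22, 5, 63, 17, 31, 82, 37, 84]
  L1: h(22,5)=(22*31+5)%997=687 h(63,17)=(63*31+17)%997=973 h(31,82)=(31*31+82)%997=46 h(37,84)=(37*31+84)%997=234 -> [687, 973, 46, 234]
  L2: h(687,973)=(687*31+973)%997=336 h(46,234)=(46*31+234)%997=663 -> [336, 663]
  L3: h(336,663)=(336*31+663)%997=112 -> [112]
  root = 112 != target 60
Candidate B: set leaf[6] = 95 -> leaves = [22, 5, 63, 17, 31, 12, 95, 84]
  L0: [22, 5, 63, 17, 31, 12, 95, 84]
  L1: h(22,5)=(22*31+5)%997=687 h(63,17)=(63*31+17)%997=973 h(31,12)=(31*31+12)%997=973 h(95,84)=(95*31+84)%997=38 -> [687, 973, 973, 38]
  L2: h(687,973)=(687*31+973)%997=336 h(973,38)=(973*31+38)%997=291 -> [336, 291]
  L3: h(336,291)=(336*31+291)%997=737 -> [737]
  root = 737 != target 60
Candidate C: set leaf[2] = 32 -> leaves = [22, 5, 32, 17, 31, 12, 37, 84]
  L0: [22, 5, 32, 17, 31, 12, 37, 84]
  L1: h(22,5)=(22*31+5)%997=687 h(32,17)=(32*31+17)%997=12 h(31,12)=(31*31+12)%997=973 h(37,84)=(37*31+84)%997=234 -> [687, 12, 973, 234]
  L2: h(687,12)=(687*31+12)%997=372 h(973,234)=(973*31+234)%997=487 -> [372, 487]
  L3: h(372,487)=(372*31+487)%997=55 -> [55]
  root = 55 != target 60
Candidate D: set leaf[3] = 21 -> leaves = [22, 5, 63, 21, 31, 12, 37, 84]
  L0: [22, 5, 63, 21, 31, 12, 37, 84]
  L1: h(22,5)=(22*31+5)%997=687 h(63,21)=(63*31+21)%997=977 h(31,12)=(31*31+12)%997=973 h(37,84)=(37*31+84)%997=234 -> [687, 977, 973, 234]
  L2: h(687,977)=(687*31+977)%997=340 h(973,234)=(973*31+234)%997=487 -> [340, 487]
  L3: h(340,487)=(340*31+487)%997=60 -> [60]
  root = 60 == target 60  ** MATCH **
Candidate D produces the target root.

Answer: D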